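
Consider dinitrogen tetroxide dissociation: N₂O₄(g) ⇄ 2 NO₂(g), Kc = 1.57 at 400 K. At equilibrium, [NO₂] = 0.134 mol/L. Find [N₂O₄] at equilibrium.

[N₂O₄] = 0.0114 mol/L

At equilibrium, Kc = [NO₂]² / [N₂O₄] = 1.57.
(0.134)² / ([N₂O₄]) = 1.57
[N₂O₄] = 0.0114 mol/L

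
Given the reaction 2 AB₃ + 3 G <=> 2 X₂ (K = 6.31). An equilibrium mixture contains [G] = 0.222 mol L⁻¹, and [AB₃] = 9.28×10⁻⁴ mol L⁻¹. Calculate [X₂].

At equilibrium, K = [X₂]² / ([AB₃]²·[G]³) = 6.31.
([X₂])² / ((9.28×10⁻⁴)²·(0.222)³) = 6.31
[X₂]² = 5.95×10⁻⁸ ⇒ [X₂] = 2.44×10⁻⁴ mol L⁻¹

[X₂] = 2.44×10⁻⁴ mol L⁻¹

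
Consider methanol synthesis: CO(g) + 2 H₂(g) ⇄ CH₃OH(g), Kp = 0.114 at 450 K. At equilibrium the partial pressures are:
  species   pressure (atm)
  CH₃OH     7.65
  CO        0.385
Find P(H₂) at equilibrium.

At equilibrium, Kp = P(CH₃OH) / (P(CO)·P(H₂)²) = 0.114.
(7.65) / ((0.385)·(P(H₂))²) = 0.114
P(H₂)² = 174 ⇒ P(H₂) = 13.2 atm

P(H₂) = 13.2 atm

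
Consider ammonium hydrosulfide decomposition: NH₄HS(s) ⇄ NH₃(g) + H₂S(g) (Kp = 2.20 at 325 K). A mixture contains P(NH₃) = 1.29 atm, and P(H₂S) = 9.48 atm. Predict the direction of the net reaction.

(NH₄HS is a pure solid — omitted from Qp.)
Qp = P(NH₃)·P(H₂S) = (1.29)·(9.48) = 12.2
Qp = 12.2 > Kp = 2.20, so the reverse reaction proceeds.

reverse (toward reactants)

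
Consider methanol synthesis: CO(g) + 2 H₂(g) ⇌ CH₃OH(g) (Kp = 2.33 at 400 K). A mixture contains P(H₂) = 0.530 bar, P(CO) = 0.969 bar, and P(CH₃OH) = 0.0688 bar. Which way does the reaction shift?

Qp = P(CH₃OH) / (P(CO)·P(H₂)²) = (0.0688) / ((0.969)·(0.530)²) = 0.253
Qp = 0.253 < Kp = 2.33, so the forward reaction proceeds.

to the right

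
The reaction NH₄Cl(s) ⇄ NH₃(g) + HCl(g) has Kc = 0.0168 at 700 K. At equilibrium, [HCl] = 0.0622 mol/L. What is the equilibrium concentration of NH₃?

(NH₄Cl is a pure solid — omitted from Kc.)
At equilibrium, Kc = [NH₃]·[HCl] = 0.0168.
([NH₃])·(0.0622) = 0.0168
[NH₃] = 0.270 mol/L

[NH₃] = 0.270 mol/L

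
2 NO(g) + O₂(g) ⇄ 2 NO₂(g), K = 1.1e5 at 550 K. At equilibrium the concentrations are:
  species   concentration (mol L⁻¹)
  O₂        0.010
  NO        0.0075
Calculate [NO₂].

[NO₂] = 0.25 mol L⁻¹

At equilibrium, K = [NO₂]² / ([NO]²·[O₂]) = 1.1e5.
([NO₂])² / ((0.0075)²·(0.010)) = 1.1e5
[NO₂]² = 0.0619 ⇒ [NO₂] = 0.25 mol L⁻¹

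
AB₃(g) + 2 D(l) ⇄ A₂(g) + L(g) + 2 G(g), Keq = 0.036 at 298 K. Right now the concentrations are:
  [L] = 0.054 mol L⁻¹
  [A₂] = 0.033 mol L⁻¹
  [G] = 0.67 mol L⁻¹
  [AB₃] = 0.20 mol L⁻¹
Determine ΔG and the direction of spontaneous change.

ΔG = -5.44 kJ/mol; the forward reaction is spontaneous

(D is a pure liquid — omitted from Q.)
Q = [A₂]·[L]·[G]² / [AB₃] = (0.033)·(0.054)·(0.67)² / (0.20) = 0.00400
ΔG = RT ln(Q/Keq) = (8.314 J mol⁻¹ K⁻¹)(298 K) × ln(0.00400/0.036)
   = (2.478 kJ/mol)(-2.197) = -5.44 kJ/mol
ΔG < 0, so the forward reaction is spontaneous (proceeds forward).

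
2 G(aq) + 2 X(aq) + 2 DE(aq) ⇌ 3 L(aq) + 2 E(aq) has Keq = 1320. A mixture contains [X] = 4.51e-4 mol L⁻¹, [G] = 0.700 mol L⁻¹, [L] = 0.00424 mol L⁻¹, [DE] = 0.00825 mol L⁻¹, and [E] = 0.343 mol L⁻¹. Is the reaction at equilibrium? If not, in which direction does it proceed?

neither direction; the system is at equilibrium

Q = [L]³·[E]² / ([G]²·[X]²·[DE]²) = (0.00424)³·(0.343)² / ((0.700)²·(4.51e-4)²·(0.00825)²) = 1320
Q = 1320 = Keq, so the system is already at equilibrium.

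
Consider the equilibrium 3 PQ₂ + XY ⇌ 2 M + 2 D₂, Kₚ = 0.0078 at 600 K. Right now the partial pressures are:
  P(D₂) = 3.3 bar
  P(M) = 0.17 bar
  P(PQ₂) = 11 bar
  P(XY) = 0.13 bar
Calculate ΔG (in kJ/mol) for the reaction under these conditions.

Qₚ = P(M)²·P(D₂)² / (P(PQ₂)³·P(XY)) = (0.17)²·(3.3)² / ((11)³·(0.13)) = 0.00182
ΔG = RT ln(Qₚ/Kₚ) = (8.314 J mol⁻¹ K⁻¹)(600 K) × ln(0.00182/0.0078)
   = (4.988 kJ/mol)(-1.455) = -7.26 kJ/mol
ΔG < 0, so the forward reaction is spontaneous (proceeds forward).

ΔG = -7.26 kJ/mol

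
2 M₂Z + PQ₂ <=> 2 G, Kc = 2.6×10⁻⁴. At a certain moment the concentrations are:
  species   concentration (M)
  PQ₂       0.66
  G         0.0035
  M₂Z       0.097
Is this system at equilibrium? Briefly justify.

no; Q > K, reaction proceeds in reverse

Qc = [G]² / ([M₂Z]²·[PQ₂]) = (0.0035)² / ((0.097)²·(0.66)) = 0.0020
Qc = 0.0020 > Kc = 2.6×10⁻⁴: net reverse reaction.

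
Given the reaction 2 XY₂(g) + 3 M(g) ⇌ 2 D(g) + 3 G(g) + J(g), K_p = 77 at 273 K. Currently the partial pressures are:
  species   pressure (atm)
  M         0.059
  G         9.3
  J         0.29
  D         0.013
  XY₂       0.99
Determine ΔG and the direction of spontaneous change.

ΔG = 2.12 kJ/mol; the forward reaction is non-spontaneous

Q_p = P(D)²·P(G)³·P(J) / (P(XY₂)²·P(M)³) = (0.013)²·(9.3)³·(0.29) / ((0.99)²·(0.059)³) = 196
ΔG = RT ln(Q_p/K_p) = (8.314 J mol⁻¹ K⁻¹)(273 K) × ln(196/77)
   = (2.270 kJ/mol)(0.9343) = 2.12 kJ/mol
ΔG > 0, so the forward reaction is non-spontaneous (proceeds in reverse).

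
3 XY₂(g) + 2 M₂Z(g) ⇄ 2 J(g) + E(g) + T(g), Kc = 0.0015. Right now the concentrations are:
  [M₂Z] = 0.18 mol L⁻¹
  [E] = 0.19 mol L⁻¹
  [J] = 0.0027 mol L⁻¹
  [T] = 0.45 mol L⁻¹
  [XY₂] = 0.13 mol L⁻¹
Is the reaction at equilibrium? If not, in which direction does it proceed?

Qc = [J]²·[E]·[T] / ([XY₂]³·[M₂Z]²) = (0.0027)²·(0.19)·(0.45) / ((0.13)³·(0.18)²) = 0.0088
Qc = 0.0088 > Kc = 0.0015, so the reverse reaction proceeds.

reverse (toward reactants)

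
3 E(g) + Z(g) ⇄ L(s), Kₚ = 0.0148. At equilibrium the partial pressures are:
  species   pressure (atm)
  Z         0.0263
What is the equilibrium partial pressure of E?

(L is a pure solid — omitted from Kₚ.)
At equilibrium, Kₚ = 1 / (P(E)³·P(Z)) = 0.0148.
1 / ((P(E))³·(0.0263)) = 0.0148
P(E)³ = 2570 ⇒ P(E) = 13.7 atm

P(E) = 13.7 atm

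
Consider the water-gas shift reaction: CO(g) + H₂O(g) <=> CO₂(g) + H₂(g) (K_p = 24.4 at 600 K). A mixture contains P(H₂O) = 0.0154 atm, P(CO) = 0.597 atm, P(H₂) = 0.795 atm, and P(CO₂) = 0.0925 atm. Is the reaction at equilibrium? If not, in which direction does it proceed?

Q_p = P(CO₂)·P(H₂) / (P(CO)·P(H₂O)) = (0.0925)·(0.795) / ((0.597)·(0.0154)) = 8.00
Q_p = 8.00 < K_p = 24.4, so the forward reaction proceeds.

toward products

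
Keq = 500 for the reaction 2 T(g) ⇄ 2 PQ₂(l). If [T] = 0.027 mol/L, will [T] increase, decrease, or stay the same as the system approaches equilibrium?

increase

(PQ₂ is a pure liquid — omitted from Q.)
Q = 1 / [T]² = 1 / (0.027)² = 1400
Q = 1400 > Keq = 500: net reverse reaction.
T is a reactant, so it increases.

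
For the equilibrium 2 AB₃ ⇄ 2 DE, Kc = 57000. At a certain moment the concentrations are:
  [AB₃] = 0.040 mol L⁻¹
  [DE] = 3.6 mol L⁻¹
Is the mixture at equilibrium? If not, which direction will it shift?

Qc = [DE]² / [AB₃]² = (3.6)² / (0.040)² = 8100
Qc = 8100 < Kc = 57000: net forward reaction.

no; Q < K, reaction proceeds forward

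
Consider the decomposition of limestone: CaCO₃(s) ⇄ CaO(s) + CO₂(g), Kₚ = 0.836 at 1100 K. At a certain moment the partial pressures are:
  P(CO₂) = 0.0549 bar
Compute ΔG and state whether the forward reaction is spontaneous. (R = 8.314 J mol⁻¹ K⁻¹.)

ΔG = -24.9 kJ/mol; the forward reaction is spontaneous

(CaCO₃, CaO are pure solids — omitted from Qₚ.)
Qₚ = P(CO₂) = 0.0549
ΔG = RT ln(Qₚ/Kₚ) = (8.314 J mol⁻¹ K⁻¹)(1100 K) × ln(0.0549/0.836)
   = (9.145 kJ/mol)(-2.723) = -24.9 kJ/mol
ΔG < 0, so the forward reaction is spontaneous (proceeds forward).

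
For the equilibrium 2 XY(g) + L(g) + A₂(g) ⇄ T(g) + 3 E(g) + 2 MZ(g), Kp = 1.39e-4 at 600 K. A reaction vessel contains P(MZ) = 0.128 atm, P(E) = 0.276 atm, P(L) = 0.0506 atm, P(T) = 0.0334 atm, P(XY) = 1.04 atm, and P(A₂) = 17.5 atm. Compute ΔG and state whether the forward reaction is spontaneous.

ΔG = -12.2 kJ/mol; the forward reaction is spontaneous

Qp = P(T)·P(E)³·P(MZ)² / (P(XY)²·P(L)·P(A₂)) = (0.0334)·(0.276)³·(0.128)² / ((1.04)²·(0.0506)·(17.5)) = 1.20e-5
ΔG = RT ln(Qp/Kp) = (8.314 J mol⁻¹ K⁻¹)(600 K) × ln(1.20e-5/1.39e-4)
   = (4.988 kJ/mol)(-2.450) = -12.2 kJ/mol
ΔG < 0, so the forward reaction is spontaneous (proceeds forward).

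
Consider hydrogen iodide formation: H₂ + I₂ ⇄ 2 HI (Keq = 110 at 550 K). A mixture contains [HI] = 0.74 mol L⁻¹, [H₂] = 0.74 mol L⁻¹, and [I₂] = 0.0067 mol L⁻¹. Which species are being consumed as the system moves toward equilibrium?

none (at equilibrium)

Q = [HI]² / ([H₂]·[I₂]) = (0.74)² / ((0.74)·(0.0067)) = 110
Q = 110 = Keq; the system is at equilibrium.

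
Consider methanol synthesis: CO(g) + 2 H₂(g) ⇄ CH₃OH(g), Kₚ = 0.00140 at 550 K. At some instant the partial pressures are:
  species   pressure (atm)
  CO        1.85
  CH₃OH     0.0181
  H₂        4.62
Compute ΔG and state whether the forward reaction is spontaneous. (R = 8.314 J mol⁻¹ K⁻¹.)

ΔG = -5.11 kJ/mol; the forward reaction is spontaneous

Qₚ = P(CH₃OH) / (P(CO)·P(H₂)²) = (0.0181) / ((1.85)·(4.62)²) = 4.58e-4
ΔG = RT ln(Qₚ/Kₚ) = (8.314 J mol⁻¹ K⁻¹)(550 K) × ln(4.58e-4/0.00140)
   = (4.573 kJ/mol)(-1.117) = -5.11 kJ/mol
ΔG < 0, so the forward reaction is spontaneous (proceeds forward).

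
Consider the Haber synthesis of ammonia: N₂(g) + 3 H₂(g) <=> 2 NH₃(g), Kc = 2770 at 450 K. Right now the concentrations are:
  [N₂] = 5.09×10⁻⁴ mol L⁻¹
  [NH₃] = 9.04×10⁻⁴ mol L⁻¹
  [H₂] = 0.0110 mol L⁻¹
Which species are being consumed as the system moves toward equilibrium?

Qc = [NH₃]² / ([N₂]·[H₂]³) = (9.04×10⁻⁴)² / ((5.09×10⁻⁴)·(0.0110)³) = 1210
Qc = 1210 < Kc = 2770: net forward reaction.

N₂, H₂ (reactants)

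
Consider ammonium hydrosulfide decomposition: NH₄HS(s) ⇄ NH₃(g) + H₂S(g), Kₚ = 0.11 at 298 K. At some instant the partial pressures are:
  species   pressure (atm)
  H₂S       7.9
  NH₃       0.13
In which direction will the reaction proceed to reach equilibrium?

(NH₄HS is a pure solid — omitted from Qₚ.)
Qₚ = P(NH₃)·P(H₂S) = (0.13)·(7.9) = 1.0
Qₚ = 1.0 > Kₚ = 0.11, so the reverse reaction proceeds.

toward reactants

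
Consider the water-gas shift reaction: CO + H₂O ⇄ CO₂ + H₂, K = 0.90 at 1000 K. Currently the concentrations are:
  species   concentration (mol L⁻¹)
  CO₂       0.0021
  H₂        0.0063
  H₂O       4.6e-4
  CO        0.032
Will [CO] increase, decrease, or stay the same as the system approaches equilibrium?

stay the same

Q = [CO₂]·[H₂] / ([CO]·[H₂O]) = (0.0021)·(0.0063) / ((0.032)·(4.6e-4)) = 0.90
Q = 0.90 = K; the system is at equilibrium.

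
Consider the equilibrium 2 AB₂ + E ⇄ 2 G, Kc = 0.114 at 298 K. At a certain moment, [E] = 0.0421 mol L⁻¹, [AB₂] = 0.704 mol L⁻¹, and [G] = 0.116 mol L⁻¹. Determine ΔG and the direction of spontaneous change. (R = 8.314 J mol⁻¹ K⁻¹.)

Qc = [G]² / ([AB₂]²·[E]) = (0.116)² / ((0.704)²·(0.0421)) = 0.645
ΔG = RT ln(Qc/Kc) = (8.314 J mol⁻¹ K⁻¹)(298 K) × ln(0.645/0.114)
   = (2.478 kJ/mol)(1.733) = 4.29 kJ/mol
ΔG > 0, so the forward reaction is non-spontaneous (proceeds in reverse).

ΔG = 4.29 kJ/mol; the forward reaction is non-spontaneous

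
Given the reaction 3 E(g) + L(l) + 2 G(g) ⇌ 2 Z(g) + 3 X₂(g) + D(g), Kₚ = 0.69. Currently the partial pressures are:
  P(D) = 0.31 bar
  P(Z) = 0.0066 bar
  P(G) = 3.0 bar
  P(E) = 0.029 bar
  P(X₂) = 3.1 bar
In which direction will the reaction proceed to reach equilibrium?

to the left

(L is a pure liquid — omitted from Qₚ.)
Qₚ = P(Z)²·P(X₂)³·P(D) / (P(E)³·P(G)²) = (0.0066)²·(3.1)³·(0.31) / ((0.029)³·(3.0)²) = 1.8
Qₚ = 1.8 > Kₚ = 0.69, so the reverse reaction proceeds.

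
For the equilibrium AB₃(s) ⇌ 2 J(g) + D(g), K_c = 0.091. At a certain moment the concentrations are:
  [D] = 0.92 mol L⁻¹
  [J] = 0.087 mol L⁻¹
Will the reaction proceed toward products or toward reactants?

(AB₃ is a pure solid — omitted from Q_c.)
Q_c = [J]²·[D] = (0.087)²·(0.92) = 0.0070
Q_c = 0.0070 < K_c = 0.091, so the forward reaction proceeds.

forward (toward products)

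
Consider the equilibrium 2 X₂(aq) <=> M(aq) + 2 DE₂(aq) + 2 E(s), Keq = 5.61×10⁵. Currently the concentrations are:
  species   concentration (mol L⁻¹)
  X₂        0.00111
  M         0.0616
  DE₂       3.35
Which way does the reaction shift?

no net change (already at equilibrium)

(E is a pure solid — omitted from Q.)
Q = [M]·[DE₂]² / [X₂]² = (0.0616)·(3.35)² / (0.00111)² = 5.61×10⁵
Q = 5.61×10⁵ = Keq, so the system is already at equilibrium.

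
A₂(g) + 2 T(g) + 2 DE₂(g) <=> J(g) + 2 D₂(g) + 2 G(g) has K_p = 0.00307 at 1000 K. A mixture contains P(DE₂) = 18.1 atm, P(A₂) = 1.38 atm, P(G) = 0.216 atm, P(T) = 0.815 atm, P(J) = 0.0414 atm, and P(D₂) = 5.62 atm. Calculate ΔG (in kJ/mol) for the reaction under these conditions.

ΔG = -22.6 kJ/mol

Q_p = P(J)·P(D₂)²·P(G)² / (P(A₂)·P(T)²·P(DE₂)²) = (0.0414)·(5.62)²·(0.216)² / ((1.38)·(0.815)²·(18.1)²) = 2.03×10⁻⁴
ΔG = RT ln(Q_p/K_p) = (8.314 J mol⁻¹ K⁻¹)(1000 K) × ln(2.03×10⁻⁴/0.00307)
   = (8.314 kJ/mol)(-2.716) = -22.6 kJ/mol
ΔG < 0, so the forward reaction is spontaneous (proceeds forward).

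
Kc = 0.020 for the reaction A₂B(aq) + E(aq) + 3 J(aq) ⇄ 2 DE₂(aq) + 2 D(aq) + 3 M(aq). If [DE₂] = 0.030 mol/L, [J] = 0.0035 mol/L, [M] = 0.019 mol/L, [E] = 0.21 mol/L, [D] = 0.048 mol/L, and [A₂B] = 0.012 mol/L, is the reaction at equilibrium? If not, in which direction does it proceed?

reverse (toward reactants)

Qc = [DE₂]²·[D]²·[M]³ / ([A₂B]·[E]·[J]³) = (0.030)²·(0.048)²·(0.019)³ / ((0.012)·(0.21)·(0.0035)³) = 0.13
Qc = 0.13 > Kc = 0.020, so the reverse reaction proceeds.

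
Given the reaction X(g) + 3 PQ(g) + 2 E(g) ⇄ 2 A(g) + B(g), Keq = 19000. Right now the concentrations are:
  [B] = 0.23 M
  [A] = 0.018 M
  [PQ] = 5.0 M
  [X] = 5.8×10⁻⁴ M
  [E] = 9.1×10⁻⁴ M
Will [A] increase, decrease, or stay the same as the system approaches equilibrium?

increase

Q = [A]²·[B] / ([X]·[PQ]³·[E]²) = (0.018)²·(0.23) / ((5.8×10⁻⁴)·(5.0)³·(9.1×10⁻⁴)²) = 1200
Q = 1200 < Keq = 19000: net forward reaction.
A is a product, so it increases.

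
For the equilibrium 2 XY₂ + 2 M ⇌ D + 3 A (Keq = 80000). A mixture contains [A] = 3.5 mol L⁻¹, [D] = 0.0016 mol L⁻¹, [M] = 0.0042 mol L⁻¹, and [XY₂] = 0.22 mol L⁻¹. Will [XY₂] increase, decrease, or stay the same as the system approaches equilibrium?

Q = [D]·[A]³ / ([XY₂]²·[M]²) = (0.0016)·(3.5)³ / ((0.22)²·(0.0042)²) = 80000
Q = 80000 = Keq; the system is at equilibrium.

stay the same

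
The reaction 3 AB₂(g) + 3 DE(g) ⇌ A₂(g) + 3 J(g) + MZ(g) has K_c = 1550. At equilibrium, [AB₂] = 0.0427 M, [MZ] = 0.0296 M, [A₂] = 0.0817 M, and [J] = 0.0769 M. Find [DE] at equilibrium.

At equilibrium, K_c = [A₂]·[J]³·[MZ] / ([AB₂]³·[DE]³) = 1550.
(0.0817)·(0.0769)³·(0.0296) / ((0.0427)³·([DE])³) = 1550
[DE]³ = 9.11e-6 ⇒ [DE] = 0.0209 M

[DE] = 0.0209 M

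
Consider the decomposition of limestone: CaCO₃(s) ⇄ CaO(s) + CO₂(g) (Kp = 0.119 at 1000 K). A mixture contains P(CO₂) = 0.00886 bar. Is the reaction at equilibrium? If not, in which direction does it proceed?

(CaCO₃, CaO are pure solids — omitted from Qp.)
Qp = P(CO₂) = 0.00886
Qp = 0.00886 < Kp = 0.119, so the forward reaction proceeds.

forward (toward products)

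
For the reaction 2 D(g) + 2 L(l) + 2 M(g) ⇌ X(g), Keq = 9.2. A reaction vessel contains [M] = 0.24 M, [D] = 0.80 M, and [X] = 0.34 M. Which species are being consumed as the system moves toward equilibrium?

(L is a pure liquid — omitted from Q.)
Q = [X] / ([D]²·[M]²) = (0.34) / ((0.80)²·(0.24)²) = 9.2
Q = 9.2 = Keq; the system is at equilibrium.

none (at equilibrium)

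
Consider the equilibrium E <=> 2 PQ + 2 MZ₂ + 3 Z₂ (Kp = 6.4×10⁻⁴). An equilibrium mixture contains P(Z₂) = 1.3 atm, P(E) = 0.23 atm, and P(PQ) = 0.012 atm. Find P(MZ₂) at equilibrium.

At equilibrium, Kp = P(PQ)²·P(MZ₂)²·P(Z₂)³ / P(E) = 6.4×10⁻⁴.
(0.012)²·(P(MZ₂))²·(1.3)³ / (0.23) = 6.4×10⁻⁴
P(MZ₂)² = 0.465 ⇒ P(MZ₂) = 0.68 atm

P(MZ₂) = 0.68 atm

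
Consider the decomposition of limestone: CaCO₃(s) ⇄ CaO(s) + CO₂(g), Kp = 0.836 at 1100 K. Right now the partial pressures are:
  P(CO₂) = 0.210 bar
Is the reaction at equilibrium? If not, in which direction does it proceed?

(CaCO₃, CaO are pure solids — omitted from Qp.)
Qp = P(CO₂) = 0.210
Qp = 0.210 < Kp = 0.836, so the forward reaction proceeds.

forward (toward products)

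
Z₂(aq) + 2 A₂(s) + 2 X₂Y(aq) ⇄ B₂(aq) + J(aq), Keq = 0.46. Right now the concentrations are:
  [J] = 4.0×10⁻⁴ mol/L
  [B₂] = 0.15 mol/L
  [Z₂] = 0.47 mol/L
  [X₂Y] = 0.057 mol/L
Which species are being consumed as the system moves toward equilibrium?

Z₂, A₂, X₂Y (reactants)

(A₂ is a pure solid — omitted from Q.)
Q = [B₂]·[J] / ([Z₂]·[X₂Y]²) = (0.15)·(4.0×10⁻⁴) / ((0.47)·(0.057)²) = 0.039
Q = 0.039 < Keq = 0.46: net forward reaction.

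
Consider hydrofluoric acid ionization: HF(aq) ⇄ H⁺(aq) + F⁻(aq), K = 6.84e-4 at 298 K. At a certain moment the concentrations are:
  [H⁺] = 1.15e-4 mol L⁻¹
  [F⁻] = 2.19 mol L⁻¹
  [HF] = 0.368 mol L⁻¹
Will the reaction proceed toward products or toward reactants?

at equilibrium

Q = [H⁺]·[F⁻] / [HF] = (1.15e-4)·(2.19) / (0.368) = 6.84e-4
Q = 6.84e-4 = K, so the system is already at equilibrium.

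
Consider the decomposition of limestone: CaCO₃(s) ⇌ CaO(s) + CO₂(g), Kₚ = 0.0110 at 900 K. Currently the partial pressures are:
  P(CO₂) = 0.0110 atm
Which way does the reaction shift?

(CaCO₃, CaO are pure solids — omitted from Qₚ.)
Qₚ = P(CO₂) = 0.0110
Qₚ = 0.0110 = Kₚ, so the system is already at equilibrium.

neither direction; the system is at equilibrium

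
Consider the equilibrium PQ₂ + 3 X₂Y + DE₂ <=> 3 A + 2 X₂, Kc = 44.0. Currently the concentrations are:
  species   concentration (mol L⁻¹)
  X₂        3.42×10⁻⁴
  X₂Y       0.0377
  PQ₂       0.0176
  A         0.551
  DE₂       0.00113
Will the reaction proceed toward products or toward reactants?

in the forward direction

Qc = [A]³·[X₂]² / ([PQ₂]·[X₂Y]³·[DE₂]) = (0.551)³·(3.42×10⁻⁴)² / ((0.0176)·(0.0377)³·(0.00113)) = 18.4
Qc = 18.4 < Kc = 44.0, so the forward reaction proceeds.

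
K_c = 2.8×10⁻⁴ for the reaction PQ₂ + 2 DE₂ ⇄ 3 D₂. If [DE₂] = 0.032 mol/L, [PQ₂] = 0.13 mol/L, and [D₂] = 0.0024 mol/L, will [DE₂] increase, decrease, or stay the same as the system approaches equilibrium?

decrease

Q_c = [D₂]³ / ([PQ₂]·[DE₂]²) = (0.0024)³ / ((0.13)·(0.032)²) = 1.0×10⁻⁴
Q_c = 1.0×10⁻⁴ < K_c = 2.8×10⁻⁴: net forward reaction.
DE₂ is a reactant, so it decreases.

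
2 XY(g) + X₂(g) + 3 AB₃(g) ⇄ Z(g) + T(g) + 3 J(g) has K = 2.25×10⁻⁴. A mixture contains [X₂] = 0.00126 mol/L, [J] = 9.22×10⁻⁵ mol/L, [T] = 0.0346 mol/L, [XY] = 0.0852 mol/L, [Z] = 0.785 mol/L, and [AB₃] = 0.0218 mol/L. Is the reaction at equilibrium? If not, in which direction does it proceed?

neither direction; the system is at equilibrium

Q = [Z]·[T]·[J]³ / ([XY]²·[X₂]·[AB₃]³) = (0.785)·(0.0346)·(9.22×10⁻⁵)³ / ((0.0852)²·(0.00126)·(0.0218)³) = 2.25×10⁻⁴
Q = 2.25×10⁻⁴ = K, so the system is already at equilibrium.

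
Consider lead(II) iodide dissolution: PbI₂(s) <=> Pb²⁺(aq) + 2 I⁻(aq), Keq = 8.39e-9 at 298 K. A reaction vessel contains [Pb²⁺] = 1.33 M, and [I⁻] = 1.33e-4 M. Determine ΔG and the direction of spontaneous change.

(PbI₂ is a pure solid — omitted from Q.)
Q = [Pb²⁺]·[I⁻]² = (1.33)·(1.33e-4)² = 2.35e-8
ΔG = RT ln(Q/Keq) = (8.314 J mol⁻¹ K⁻¹)(298 K) × ln(2.35e-8/8.39e-9)
   = (2.478 kJ/mol)(1.030) = 2.55 kJ/mol
ΔG > 0, so the forward reaction is non-spontaneous (proceeds in reverse).

ΔG = 2.55 kJ/mol; the forward reaction is non-spontaneous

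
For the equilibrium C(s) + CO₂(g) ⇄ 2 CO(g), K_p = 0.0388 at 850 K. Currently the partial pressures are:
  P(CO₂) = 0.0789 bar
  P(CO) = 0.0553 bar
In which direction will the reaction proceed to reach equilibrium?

(C is a pure solid — omitted from Q_p.)
Q_p = P(CO)² / P(CO₂) = (0.0553)² / (0.0789) = 0.0388
Q_p = 0.0388 = K_p, so the system is already at equilibrium.

neither direction; the system is at equilibrium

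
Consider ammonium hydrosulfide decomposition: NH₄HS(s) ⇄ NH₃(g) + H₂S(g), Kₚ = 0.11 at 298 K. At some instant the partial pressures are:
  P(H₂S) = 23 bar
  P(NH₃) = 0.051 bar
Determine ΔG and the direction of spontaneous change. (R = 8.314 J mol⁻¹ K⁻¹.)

(NH₄HS is a pure solid — omitted from Qₚ.)
Qₚ = P(NH₃)·P(H₂S) = (0.051)·(23) = 1.17
ΔG = RT ln(Qₚ/Kₚ) = (8.314 J mol⁻¹ K⁻¹)(298 K) × ln(1.17/0.11)
   = (2.478 kJ/mol)(2.364) = 5.86 kJ/mol
ΔG > 0, so the forward reaction is non-spontaneous (proceeds in reverse).

ΔG = 5.86 kJ/mol; the forward reaction is non-spontaneous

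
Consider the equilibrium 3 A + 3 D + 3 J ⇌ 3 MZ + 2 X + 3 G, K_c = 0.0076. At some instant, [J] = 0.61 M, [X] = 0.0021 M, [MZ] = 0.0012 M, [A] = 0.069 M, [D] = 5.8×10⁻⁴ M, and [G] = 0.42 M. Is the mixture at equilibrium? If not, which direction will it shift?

Q_c = [MZ]³·[X]²·[G]³ / ([A]³·[D]³·[J]³) = (0.0012)³·(0.0021)²·(0.42)³ / ((0.069)³·(5.8×10⁻⁴)³·(0.61)³) = 0.039
Q_c = 0.039 > K_c = 0.0076: net reverse reaction.

no; Q > K, reaction proceeds in reverse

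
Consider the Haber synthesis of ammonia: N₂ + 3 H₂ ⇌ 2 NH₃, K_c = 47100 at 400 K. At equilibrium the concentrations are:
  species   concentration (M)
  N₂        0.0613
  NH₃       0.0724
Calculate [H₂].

At equilibrium, K_c = [NH₃]² / ([N₂]·[H₂]³) = 47100.
(0.0724)² / ((0.0613)·([H₂])³) = 47100
[H₂]³ = 1.82×10⁻⁶ ⇒ [H₂] = 0.0122 M

[H₂] = 0.0122 M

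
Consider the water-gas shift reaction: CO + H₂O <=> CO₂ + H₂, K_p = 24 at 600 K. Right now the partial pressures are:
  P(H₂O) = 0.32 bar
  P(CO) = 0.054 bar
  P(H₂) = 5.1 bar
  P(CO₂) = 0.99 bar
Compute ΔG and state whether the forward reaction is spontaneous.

ΔG = 12.5 kJ/mol; the forward reaction is non-spontaneous

Q_p = P(CO₂)·P(H₂) / (P(CO)·P(H₂O)) = (0.99)·(5.1) / ((0.054)·(0.32)) = 292
ΔG = RT ln(Q_p/K_p) = (8.314 J mol⁻¹ K⁻¹)(600 K) × ln(292/24)
   = (4.988 kJ/mol)(2.499) = 12.5 kJ/mol
ΔG > 0, so the forward reaction is non-spontaneous (proceeds in reverse).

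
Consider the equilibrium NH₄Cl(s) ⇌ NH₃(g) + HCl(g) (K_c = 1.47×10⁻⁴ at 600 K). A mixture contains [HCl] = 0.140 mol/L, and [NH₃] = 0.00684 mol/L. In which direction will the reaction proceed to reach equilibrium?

in the reverse direction

(NH₄Cl is a pure solid — omitted from Q_c.)
Q_c = [NH₃]·[HCl] = (0.00684)·(0.140) = 9.58×10⁻⁴
Q_c = 9.58×10⁻⁴ > K_c = 1.47×10⁻⁴, so the reverse reaction proceeds.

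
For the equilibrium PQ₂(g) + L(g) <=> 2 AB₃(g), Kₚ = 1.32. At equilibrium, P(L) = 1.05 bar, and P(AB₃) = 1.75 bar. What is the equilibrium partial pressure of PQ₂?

P(PQ₂) = 2.21 bar

At equilibrium, Kₚ = P(AB₃)² / (P(PQ₂)·P(L)) = 1.32.
(1.75)² / ((P(PQ₂))·(1.05)) = 1.32
P(PQ₂) = 2.21 bar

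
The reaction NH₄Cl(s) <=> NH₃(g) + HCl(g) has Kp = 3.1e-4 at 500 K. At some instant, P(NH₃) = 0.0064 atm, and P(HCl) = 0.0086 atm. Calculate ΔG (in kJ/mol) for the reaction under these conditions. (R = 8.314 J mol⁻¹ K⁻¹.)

ΔG = -7.19 kJ/mol

(NH₄Cl is a pure solid — omitted from Qp.)
Qp = P(NH₃)·P(HCl) = (0.0064)·(0.0086) = 5.50e-5
ΔG = RT ln(Qp/Kp) = (8.314 J mol⁻¹ K⁻¹)(500 K) × ln(5.50e-5/3.1e-4)
   = (4.157 kJ/mol)(-1.729) = -7.19 kJ/mol
ΔG < 0, so the forward reaction is spontaneous (proceeds forward).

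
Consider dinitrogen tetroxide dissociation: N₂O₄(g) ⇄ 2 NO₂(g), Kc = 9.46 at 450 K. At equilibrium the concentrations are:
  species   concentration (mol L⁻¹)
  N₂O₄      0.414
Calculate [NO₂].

At equilibrium, Kc = [NO₂]² / [N₂O₄] = 9.46.
([NO₂])² / (0.414) = 9.46
[NO₂]² = 3.92 ⇒ [NO₂] = 1.98 mol L⁻¹

[NO₂] = 1.98 mol L⁻¹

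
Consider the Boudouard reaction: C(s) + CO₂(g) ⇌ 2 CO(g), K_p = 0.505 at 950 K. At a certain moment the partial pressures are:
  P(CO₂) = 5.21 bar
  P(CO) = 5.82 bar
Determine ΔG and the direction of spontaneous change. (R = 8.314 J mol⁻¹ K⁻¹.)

(C is a pure solid — omitted from Q_p.)
Q_p = P(CO)² / P(CO₂) = (5.82)² / (5.21) = 6.50
ΔG = RT ln(Q_p/K_p) = (8.314 J mol⁻¹ K⁻¹)(950 K) × ln(6.50/0.505)
   = (7.898 kJ/mol)(2.555) = 20.2 kJ/mol
ΔG > 0, so the forward reaction is non-spontaneous (proceeds in reverse).

ΔG = 20.2 kJ/mol; the forward reaction is non-spontaneous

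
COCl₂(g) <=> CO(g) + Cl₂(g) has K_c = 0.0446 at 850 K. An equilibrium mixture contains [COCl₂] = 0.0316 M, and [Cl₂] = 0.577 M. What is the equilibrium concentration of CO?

[CO] = 0.00244 M

At equilibrium, K_c = [CO]·[Cl₂] / [COCl₂] = 0.0446.
([CO])·(0.577) / (0.0316) = 0.0446
[CO] = 0.00244 M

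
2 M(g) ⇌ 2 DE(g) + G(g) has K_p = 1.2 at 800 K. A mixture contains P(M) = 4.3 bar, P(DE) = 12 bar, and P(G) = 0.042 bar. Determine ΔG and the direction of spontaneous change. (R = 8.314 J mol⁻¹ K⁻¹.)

Q_p = P(DE)²·P(G) / P(M)² = (12)²·(0.042) / (4.3)² = 0.327
ΔG = RT ln(Q_p/K_p) = (8.314 J mol⁻¹ K⁻¹)(800 K) × ln(0.327/1.2)
   = (6.651 kJ/mol)(-1.300) = -8.65 kJ/mol
ΔG < 0, so the forward reaction is spontaneous (proceeds forward).

ΔG = -8.65 kJ/mol; the forward reaction is spontaneous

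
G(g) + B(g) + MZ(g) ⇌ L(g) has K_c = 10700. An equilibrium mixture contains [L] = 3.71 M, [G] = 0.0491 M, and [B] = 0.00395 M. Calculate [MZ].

[MZ] = 1.79 M

At equilibrium, K_c = [L] / ([G]·[B]·[MZ]) = 10700.
(3.71) / ((0.0491)·(0.00395)·([MZ])) = 10700
[MZ] = 1.79 M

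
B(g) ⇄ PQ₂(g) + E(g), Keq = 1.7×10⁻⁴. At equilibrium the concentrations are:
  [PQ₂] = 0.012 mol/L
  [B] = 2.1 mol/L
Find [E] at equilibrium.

At equilibrium, Keq = [PQ₂]·[E] / [B] = 1.7×10⁻⁴.
(0.012)·([E]) / (2.1) = 1.7×10⁻⁴
[E] = 0.0298 = 0.030 mol/L

[E] = 0.030 mol/L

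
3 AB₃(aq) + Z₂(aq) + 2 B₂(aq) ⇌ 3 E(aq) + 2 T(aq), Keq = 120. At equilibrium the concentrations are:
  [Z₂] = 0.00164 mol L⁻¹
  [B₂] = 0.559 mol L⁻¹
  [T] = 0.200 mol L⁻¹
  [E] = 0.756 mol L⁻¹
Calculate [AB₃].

[AB₃] = 0.655 mol L⁻¹

At equilibrium, Keq = [E]³·[T]² / ([AB₃]³·[Z₂]·[B₂]²) = 120.
(0.756)³·(0.200)² / (([AB₃])³·(0.00164)·(0.559)²) = 120
[AB₃]³ = 0.281 ⇒ [AB₃] = 0.655 mol L⁻¹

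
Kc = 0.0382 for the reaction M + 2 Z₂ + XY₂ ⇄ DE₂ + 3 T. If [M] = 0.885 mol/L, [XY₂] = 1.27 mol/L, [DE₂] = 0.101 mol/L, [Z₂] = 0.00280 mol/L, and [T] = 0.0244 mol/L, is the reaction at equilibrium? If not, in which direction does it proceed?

Qc = [DE₂]·[T]³ / ([M]·[Z₂]²·[XY₂]) = (0.101)·(0.0244)³ / ((0.885)·(0.00280)²·(1.27)) = 0.167
Qc = 0.167 > Kc = 0.0382, so the reverse reaction proceeds.

to the left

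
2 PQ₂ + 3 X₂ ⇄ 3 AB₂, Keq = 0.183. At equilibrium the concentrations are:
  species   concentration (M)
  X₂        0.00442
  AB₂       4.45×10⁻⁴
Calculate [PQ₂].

[PQ₂] = 0.0747 M

At equilibrium, Keq = [AB₂]³ / ([PQ₂]²·[X₂]³) = 0.183.
(4.45×10⁻⁴)³ / (([PQ₂])²·(0.00442)³) = 0.183
[PQ₂]² = 0.00558 ⇒ [PQ₂] = 0.0747 M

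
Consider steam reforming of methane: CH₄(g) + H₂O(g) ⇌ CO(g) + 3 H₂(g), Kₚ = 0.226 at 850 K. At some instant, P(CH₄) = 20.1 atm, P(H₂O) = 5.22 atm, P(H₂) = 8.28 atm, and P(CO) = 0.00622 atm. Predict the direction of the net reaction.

forward (toward products)

Qₚ = P(CO)·P(H₂)³ / (P(CH₄)·P(H₂O)) = (0.00622)·(8.28)³ / ((20.1)·(5.22)) = 0.0337
Qₚ = 0.0337 < Kₚ = 0.226, so the forward reaction proceeds.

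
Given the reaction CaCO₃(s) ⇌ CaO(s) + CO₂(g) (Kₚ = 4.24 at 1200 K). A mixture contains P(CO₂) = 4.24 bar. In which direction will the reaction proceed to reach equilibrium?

(CaCO₃, CaO are pure solids — omitted from Qₚ.)
Qₚ = P(CO₂) = 4.24
Qₚ = 4.24 = Kₚ, so the system is already at equilibrium.

at equilibrium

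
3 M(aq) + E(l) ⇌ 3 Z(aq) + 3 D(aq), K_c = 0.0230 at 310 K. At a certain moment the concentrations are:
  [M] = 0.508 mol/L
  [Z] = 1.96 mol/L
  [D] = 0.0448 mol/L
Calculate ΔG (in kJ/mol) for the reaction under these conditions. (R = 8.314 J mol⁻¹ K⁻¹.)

(E is a pure liquid — omitted from Q_c.)
Q_c = [Z]³·[D]³ / [M]³ = (1.96)³·(0.0448)³ / (0.508)³ = 0.00516
ΔG = RT ln(Q_c/K_c) = (8.314 J mol⁻¹ K⁻¹)(310 K) × ln(0.00516/0.0230)
   = (2.577 kJ/mol)(-1.495) = -3.85 kJ/mol
ΔG < 0, so the forward reaction is spontaneous (proceeds forward).

ΔG = -3.85 kJ/mol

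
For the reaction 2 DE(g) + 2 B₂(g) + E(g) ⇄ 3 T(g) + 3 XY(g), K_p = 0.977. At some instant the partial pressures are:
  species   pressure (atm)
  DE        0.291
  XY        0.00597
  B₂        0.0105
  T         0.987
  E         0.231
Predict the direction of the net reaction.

toward products

Q_p = P(T)³·P(XY)³ / (P(DE)²·P(B₂)²·P(E)) = (0.987)³·(0.00597)³ / ((0.291)²·(0.0105)²·(0.231)) = 0.0949
Q_p = 0.0949 < K_p = 0.977, so the forward reaction proceeds.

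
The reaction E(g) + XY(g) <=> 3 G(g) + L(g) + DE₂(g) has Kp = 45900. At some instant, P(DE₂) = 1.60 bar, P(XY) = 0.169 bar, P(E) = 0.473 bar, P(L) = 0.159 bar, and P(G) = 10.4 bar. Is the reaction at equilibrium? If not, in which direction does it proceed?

Qp = P(G)³·P(L)·P(DE₂) / (P(E)·P(XY)) = (10.4)³·(0.159)·(1.60) / ((0.473)·(0.169)) = 3580
Qp = 3580 < Kp = 45900, so the forward reaction proceeds.

in the forward direction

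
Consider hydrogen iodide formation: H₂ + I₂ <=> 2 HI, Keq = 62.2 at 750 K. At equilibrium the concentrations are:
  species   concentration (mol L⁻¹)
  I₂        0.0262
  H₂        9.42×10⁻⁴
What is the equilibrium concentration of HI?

[HI] = 0.0392 mol L⁻¹

At equilibrium, Keq = [HI]² / ([H₂]·[I₂]) = 62.2.
([HI])² / ((9.42×10⁻⁴)·(0.0262)) = 62.2
[HI]² = 0.00154 ⇒ [HI] = 0.0392 mol L⁻¹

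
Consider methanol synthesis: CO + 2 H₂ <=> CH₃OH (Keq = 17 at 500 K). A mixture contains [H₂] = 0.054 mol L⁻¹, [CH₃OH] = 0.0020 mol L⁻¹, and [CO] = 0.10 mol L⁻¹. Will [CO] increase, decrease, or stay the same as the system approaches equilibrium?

decrease

Q = [CH₃OH] / ([CO]·[H₂]²) = (0.0020) / ((0.10)·(0.054)²) = 6.9
Q = 6.9 < Keq = 17: net forward reaction.
CO is a reactant, so it decreases.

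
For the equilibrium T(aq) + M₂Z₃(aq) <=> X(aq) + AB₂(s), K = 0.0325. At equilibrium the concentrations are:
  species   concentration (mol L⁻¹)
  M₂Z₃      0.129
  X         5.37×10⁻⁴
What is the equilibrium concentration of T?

[T] = 0.128 mol L⁻¹

(AB₂ is a pure solid — omitted from K.)
At equilibrium, K = [X] / ([T]·[M₂Z₃]) = 0.0325.
(5.37×10⁻⁴) / (([T])·(0.129)) = 0.0325
[T] = 0.128 mol L⁻¹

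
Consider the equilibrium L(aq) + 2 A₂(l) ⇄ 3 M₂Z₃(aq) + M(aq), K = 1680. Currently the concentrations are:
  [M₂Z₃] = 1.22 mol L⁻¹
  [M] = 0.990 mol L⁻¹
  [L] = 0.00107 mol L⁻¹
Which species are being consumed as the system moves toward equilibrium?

(A₂ is a pure liquid — omitted from Q.)
Q = [M₂Z₃]³·[M] / [L] = (1.22)³·(0.990) / (0.00107) = 1680
Q = 1680 = K; the system is at equilibrium.

none (at equilibrium)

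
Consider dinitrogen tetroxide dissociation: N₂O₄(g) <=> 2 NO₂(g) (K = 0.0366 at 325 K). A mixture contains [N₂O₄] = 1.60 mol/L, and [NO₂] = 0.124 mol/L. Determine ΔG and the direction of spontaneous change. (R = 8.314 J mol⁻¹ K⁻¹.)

Q = [NO₂]² / [N₂O₄] = (0.124)² / (1.60) = 0.00961
ΔG = RT ln(Q/K) = (8.314 J mol⁻¹ K⁻¹)(325 K) × ln(0.00961/0.0366)
   = (2.702 kJ/mol)(-1.337) = -3.61 kJ/mol
ΔG < 0, so the forward reaction is spontaneous (proceeds forward).

ΔG = -3.61 kJ/mol; the forward reaction is spontaneous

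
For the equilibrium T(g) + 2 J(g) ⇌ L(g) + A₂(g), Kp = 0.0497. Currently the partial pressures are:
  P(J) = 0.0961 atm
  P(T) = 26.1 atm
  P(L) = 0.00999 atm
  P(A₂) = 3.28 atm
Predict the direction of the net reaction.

in the reverse direction

Qp = P(L)·P(A₂) / (P(T)·P(J)²) = (0.00999)·(3.28) / ((26.1)·(0.0961)²) = 0.136
Qp = 0.136 > Kp = 0.0497, so the reverse reaction proceeds.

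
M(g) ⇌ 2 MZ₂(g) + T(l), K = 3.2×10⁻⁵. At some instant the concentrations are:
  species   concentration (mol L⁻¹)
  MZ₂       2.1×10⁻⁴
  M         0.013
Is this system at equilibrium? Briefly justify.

no; Q < K, reaction proceeds forward

(T is a pure liquid — omitted from Q.)
Q = [MZ₂]² / [M] = (2.1×10⁻⁴)² / (0.013) = 3.4×10⁻⁶
Q = 3.4×10⁻⁶ < K = 3.2×10⁻⁵: net forward reaction.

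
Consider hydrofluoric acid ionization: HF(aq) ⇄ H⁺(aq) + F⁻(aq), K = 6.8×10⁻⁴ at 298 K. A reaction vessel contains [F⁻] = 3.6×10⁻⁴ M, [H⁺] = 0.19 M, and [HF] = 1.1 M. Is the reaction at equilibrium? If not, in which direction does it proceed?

Q = [H⁺]·[F⁻] / [HF] = (0.19)·(3.6×10⁻⁴) / (1.1) = 6.2×10⁻⁵
Q = 6.2×10⁻⁵ < K = 6.8×10⁻⁴, so the forward reaction proceeds.

in the forward direction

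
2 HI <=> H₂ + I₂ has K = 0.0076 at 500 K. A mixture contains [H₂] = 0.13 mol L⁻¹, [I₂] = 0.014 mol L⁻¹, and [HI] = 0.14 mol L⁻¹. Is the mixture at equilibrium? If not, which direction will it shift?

no; Q > K, reaction proceeds in reverse

Q = [H₂]·[I₂] / [HI]² = (0.13)·(0.014) / (0.14)² = 0.093
Q = 0.093 > K = 0.0076: net reverse reaction.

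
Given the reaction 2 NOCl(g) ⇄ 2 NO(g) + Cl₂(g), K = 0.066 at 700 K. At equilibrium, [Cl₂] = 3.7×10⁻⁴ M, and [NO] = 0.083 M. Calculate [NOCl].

At equilibrium, K = [NO]²·[Cl₂] / [NOCl]² = 0.066.
(0.083)²·(3.7×10⁻⁴) / ([NOCl])² = 0.066
[NOCl]² = 3.86×10⁻⁵ ⇒ [NOCl] = 0.0062 M

[NOCl] = 0.0062 M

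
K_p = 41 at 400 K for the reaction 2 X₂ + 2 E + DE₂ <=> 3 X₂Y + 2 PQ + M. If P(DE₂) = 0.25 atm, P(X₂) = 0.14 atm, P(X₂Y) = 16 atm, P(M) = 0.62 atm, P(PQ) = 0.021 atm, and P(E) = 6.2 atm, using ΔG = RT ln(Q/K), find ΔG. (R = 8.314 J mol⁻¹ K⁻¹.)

ΔG = -6.42 kJ/mol

Q_p = P(X₂Y)³·P(PQ)²·P(M) / (P(X₂)²·P(E)²·P(DE₂)) = (16)³·(0.021)²·(0.62) / ((0.14)²·(6.2)²·(0.25)) = 5.95
ΔG = RT ln(Q_p/K_p) = (8.314 J mol⁻¹ K⁻¹)(400 K) × ln(5.95/41)
   = (3.326 kJ/mol)(-1.930) = -6.42 kJ/mol
ΔG < 0, so the forward reaction is spontaneous (proceeds forward).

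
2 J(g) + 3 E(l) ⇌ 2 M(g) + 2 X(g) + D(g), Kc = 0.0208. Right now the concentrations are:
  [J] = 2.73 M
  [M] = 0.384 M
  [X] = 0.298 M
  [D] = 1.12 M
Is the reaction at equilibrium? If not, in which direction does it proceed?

(E is a pure liquid — omitted from Qc.)
Qc = [M]²·[X]²·[D] / [J]² = (0.384)²·(0.298)²·(1.12) / (2.73)² = 0.00197
Qc = 0.00197 < Kc = 0.0208, so the forward reaction proceeds.

to the right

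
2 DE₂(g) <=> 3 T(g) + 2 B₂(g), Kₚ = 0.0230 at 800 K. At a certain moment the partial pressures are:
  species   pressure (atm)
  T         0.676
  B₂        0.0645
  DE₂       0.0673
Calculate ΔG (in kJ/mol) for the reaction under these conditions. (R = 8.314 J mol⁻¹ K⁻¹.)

ΔG = 16.7 kJ/mol

Qₚ = P(T)³·P(B₂)² / P(DE₂)² = (0.676)³·(0.0645)² / (0.0673)² = 0.284
ΔG = RT ln(Qₚ/Kₚ) = (8.314 J mol⁻¹ K⁻¹)(800 K) × ln(0.284/0.0230)
   = (6.651 kJ/mol)(2.513) = 16.7 kJ/mol
ΔG > 0, so the forward reaction is non-spontaneous (proceeds in reverse).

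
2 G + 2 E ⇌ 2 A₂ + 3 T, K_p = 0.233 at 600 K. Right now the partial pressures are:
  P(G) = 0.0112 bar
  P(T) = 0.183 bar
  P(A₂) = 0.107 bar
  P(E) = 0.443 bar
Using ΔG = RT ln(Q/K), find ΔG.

Q_p = P(A₂)²·P(T)³ / (P(G)²·P(E)²) = (0.107)²·(0.183)³ / ((0.0112)²·(0.443)²) = 2.85
ΔG = RT ln(Q_p/K_p) = (8.314 J mol⁻¹ K⁻¹)(600 K) × ln(2.85/0.233)
   = (4.988 kJ/mol)(2.504) = 12.5 kJ/mol
ΔG > 0, so the forward reaction is non-spontaneous (proceeds in reverse).

ΔG = 12.5 kJ/mol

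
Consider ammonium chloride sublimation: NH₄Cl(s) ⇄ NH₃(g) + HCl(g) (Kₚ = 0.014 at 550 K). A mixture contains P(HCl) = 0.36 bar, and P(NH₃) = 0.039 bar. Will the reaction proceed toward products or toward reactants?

(NH₄Cl is a pure solid — omitted from Qₚ.)
Qₚ = P(NH₃)·P(HCl) = (0.039)·(0.36) = 0.014
Qₚ = 0.014 = Kₚ, so the system is already at equilibrium.

neither direction; the system is at equilibrium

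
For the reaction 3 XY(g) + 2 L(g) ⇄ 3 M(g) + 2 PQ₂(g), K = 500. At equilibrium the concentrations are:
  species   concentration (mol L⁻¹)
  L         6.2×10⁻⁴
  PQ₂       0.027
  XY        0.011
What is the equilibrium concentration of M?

[M] = 0.0071 mol L⁻¹

At equilibrium, K = [M]³·[PQ₂]² / ([XY]³·[L]²) = 500.
([M])³·(0.027)² / ((0.011)³·(6.2×10⁻⁴)²) = 500
[M]³ = 3.51×10⁻⁷ ⇒ [M] = 0.0071 mol L⁻¹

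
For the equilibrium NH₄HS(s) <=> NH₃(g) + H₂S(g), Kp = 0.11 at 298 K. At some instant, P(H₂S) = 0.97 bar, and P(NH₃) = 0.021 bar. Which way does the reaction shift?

forward (toward products)

(NH₄HS is a pure solid — omitted from Qp.)
Qp = P(NH₃)·P(H₂S) = (0.021)·(0.97) = 0.020
Qp = 0.020 < Kp = 0.11, so the forward reaction proceeds.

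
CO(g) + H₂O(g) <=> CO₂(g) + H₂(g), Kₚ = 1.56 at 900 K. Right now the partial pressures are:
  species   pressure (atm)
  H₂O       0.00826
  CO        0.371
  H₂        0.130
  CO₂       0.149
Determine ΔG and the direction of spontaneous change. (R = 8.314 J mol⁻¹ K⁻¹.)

Qₚ = P(CO₂)·P(H₂) / (P(CO)·P(H₂O)) = (0.149)·(0.130) / ((0.371)·(0.00826)) = 6.32
ΔG = RT ln(Qₚ/Kₚ) = (8.314 J mol⁻¹ K⁻¹)(900 K) × ln(6.32/1.56)
   = (7.483 kJ/mol)(1.399) = 10.5 kJ/mol
ΔG > 0, so the forward reaction is non-spontaneous (proceeds in reverse).

ΔG = 10.5 kJ/mol; the forward reaction is non-spontaneous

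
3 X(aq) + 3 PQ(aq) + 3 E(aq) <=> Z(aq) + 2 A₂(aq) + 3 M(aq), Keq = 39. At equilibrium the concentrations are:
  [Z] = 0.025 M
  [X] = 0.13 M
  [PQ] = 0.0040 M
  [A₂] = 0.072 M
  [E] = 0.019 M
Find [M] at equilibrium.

At equilibrium, Keq = [Z]·[A₂]²·[M]³ / ([X]³·[PQ]³·[E]³) = 39.
(0.025)·(0.072)²·([M])³ / ((0.13)³·(0.0040)³·(0.019)³) = 39
[M]³ = 2.90×10⁻¹⁰ ⇒ [M] = 6.6×10⁻⁴ M

[M] = 6.6×10⁻⁴ M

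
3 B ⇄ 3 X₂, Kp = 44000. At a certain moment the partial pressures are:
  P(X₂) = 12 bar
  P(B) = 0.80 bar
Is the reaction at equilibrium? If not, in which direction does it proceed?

Qp = P(X₂)³ / P(B)³ = (12)³ / (0.80)³ = 3400
Qp = 3400 < Kp = 44000, so the forward reaction proceeds.

toward products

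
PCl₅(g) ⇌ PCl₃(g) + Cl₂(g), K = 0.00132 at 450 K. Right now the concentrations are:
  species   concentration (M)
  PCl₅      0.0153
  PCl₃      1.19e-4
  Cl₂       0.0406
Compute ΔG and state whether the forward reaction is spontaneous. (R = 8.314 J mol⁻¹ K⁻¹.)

Q = [PCl₃]·[Cl₂] / [PCl₅] = (1.19e-4)·(0.0406) / (0.0153) = 3.16e-4
ΔG = RT ln(Q/K) = (8.314 J mol⁻¹ K⁻¹)(450 K) × ln(3.16e-4/0.00132)
   = (3.741 kJ/mol)(-1.430) = -5.35 kJ/mol
ΔG < 0, so the forward reaction is spontaneous (proceeds forward).

ΔG = -5.35 kJ/mol; the forward reaction is spontaneous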